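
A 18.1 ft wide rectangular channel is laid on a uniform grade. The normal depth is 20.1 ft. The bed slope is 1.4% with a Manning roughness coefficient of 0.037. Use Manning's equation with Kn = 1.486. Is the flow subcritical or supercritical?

Flow area A = b·y = 18.1 × 20.1 = 363.8 ft². Wetted perimeter P = b + 2y = 18.1 + 2×20.1 = 58.3 ft.
Hydraulic radius R = A/P = 363.8/58.3 = 6.24 ft.
V = (1.486/n) R^(2/3) √S = (1.486/0.037) × 6.24^(2/3) × √0.014 = 16.11 ft/s. Hydraulic depth D_h = A/T = 363.8/18.1 = 20.1 ft.
Froude number Fr = V/√(g·D_h) = 16.11/√(32.2×20.1) = 0.633, which is less than 1, so the flow is subcritical.

subcritical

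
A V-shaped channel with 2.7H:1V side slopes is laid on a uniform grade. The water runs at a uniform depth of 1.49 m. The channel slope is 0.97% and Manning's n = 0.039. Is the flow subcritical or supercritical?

subcritical

For a triangular section with side slope z = 2.7: A = zy² = 2.7×1.49² = 5.994 m²; P = 2y√(1+z²) = 2×1.49×2.879 = 8.58 m.
Hydraulic radius R = A/P = 5.994/8.58 = 0.6986 m.
V = (1/n) R^(2/3) √S = (1/0.039) × 0.6986^(2/3) × √0.0097 = 1.988 m/s. Hydraulic depth D_h = A/T = 5.994/8.046 = 0.745 m.
Froude number Fr = V/√(g·D_h) = 1.988/√(9.81×0.745) = 0.735, which is less than 1, so the flow is subcritical.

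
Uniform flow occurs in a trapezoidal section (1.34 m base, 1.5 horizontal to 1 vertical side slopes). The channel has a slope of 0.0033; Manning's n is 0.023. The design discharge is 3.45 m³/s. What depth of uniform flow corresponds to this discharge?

Manning's equation rearranged: A R^(2/3) = nQ / (1·√S) = 0.023 × 3.45 / (√0.0033) = 1.381.
Trying y = 0.673 m: A R^(2/3) = 0.8865 — too small.
Trying y = 0.918 m: A R^(2/3) = 1.647 — too large.
Trying y = 0.842 m: A R^(2/3) = 1.382 — matches.

y_n = 0.842 m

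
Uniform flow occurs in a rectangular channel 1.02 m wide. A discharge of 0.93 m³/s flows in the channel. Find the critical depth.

y_c = 0.439 m

For a rectangular channel, critical depth y_c = (q²/g)^(1/3) where q = Q/b = 0.93/1.02 = 0.9118 m²/s.
So y_c = (0.9118²/9.81)^(1/3) = 0.439 m.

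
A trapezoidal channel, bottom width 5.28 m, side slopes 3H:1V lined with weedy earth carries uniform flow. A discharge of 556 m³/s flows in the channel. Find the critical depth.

y_c = 5.07 m

At critical depth, Q² T / (g A³) = 1, i.e. A³/T = Q²/g = 556²/9.81 = 31510.
At y = 6.19 m: A³/T = 75850 — too large.
At y = 3.73 m: A³/T = 8382 — too small.
At y = 5.07 m: A³/T = 31400 — matches.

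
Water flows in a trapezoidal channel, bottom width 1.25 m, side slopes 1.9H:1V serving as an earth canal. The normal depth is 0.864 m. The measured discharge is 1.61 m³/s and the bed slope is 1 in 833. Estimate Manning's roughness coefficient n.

n = 0.034

With bottom width b = 1.25 m and side slope z = 1.9: A = (b + zy)y = (1.25 + 1.9×0.864)×0.864 = 2.498 m²; P = b + 2y√(1+z²) = 1.25 + 2×0.864×2.147 = 4.96 m.
Hydraulic radius R = A/P = 2.498/4.96 = 0.5037 m.
Rearranging Manning's equation: n = (1/Q) A R^(2/3) S^(1/2) = (1/1.61) × 2.498 × 0.5037^(2/3) × √0.0012 = 0.034.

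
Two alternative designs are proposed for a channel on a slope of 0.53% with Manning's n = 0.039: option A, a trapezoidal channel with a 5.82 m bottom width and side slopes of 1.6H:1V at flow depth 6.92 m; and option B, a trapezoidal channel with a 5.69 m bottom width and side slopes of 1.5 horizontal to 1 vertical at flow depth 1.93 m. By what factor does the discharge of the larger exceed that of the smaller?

14

Channel A: With bottom width b = 5.82 m and side slope z = 1.6: A = (b + zy)y = (5.82 + 1.6×6.92)×6.92 = 116.9 m²; P = b + 2y√(1+z²) = 5.82 + 2×6.92×1.887 = 31.93 m. Hydraulic radius R = A/P = 116.9/31.93 = 3.661 m. Q_A = (1/0.039)·116.9·3.661^(2/3)·√0.0053 = 518.3 m³/s.
Channel B: With bottom width b = 5.69 m and side slope z = 1.5: A = (b + zy)y = (5.69 + 1.5×1.93)×1.93 = 16.57 m²; P = b + 2y√(1+z²) = 5.69 + 2×1.93×1.803 = 12.65 m. Hydraulic radius R = A/P = 16.57/12.65 = 1.31 m. Q_B = (1/0.039)·16.57·1.31^(2/3)·√0.0053 = 37.03 m³/s.
The larger discharge is 518.3 m³/s and the smaller is 37.03 m³/s; the ratio is 14.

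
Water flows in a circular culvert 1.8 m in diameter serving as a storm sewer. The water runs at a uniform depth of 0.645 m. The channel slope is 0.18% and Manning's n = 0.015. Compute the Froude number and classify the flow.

For a circular section of diameter D = 1.8 m at depth y = 0.645 m, the central angle is θ = 2 arccos(1 − 2y/D) = 2.567 rad. Then A = (D²/8)(θ − sin θ) = 0.8196 m² and P = Dθ/2 = 2.31 m.
Hydraulic radius R = A/P = 0.8196/2.31 = 0.3547 m.
V = (1/n) R^(2/3) √S = (1/0.015) × 0.3547^(2/3) × √0.0018 = 1.417 m/s. Hydraulic depth D_h = A/T = 0.8196/1.726 = 0.4748 m.
Froude number Fr = V/√(g·D_h) = 1.417/√(9.81×0.4748) = 0.657, which is less than 1, so the flow is subcritical.

subcritical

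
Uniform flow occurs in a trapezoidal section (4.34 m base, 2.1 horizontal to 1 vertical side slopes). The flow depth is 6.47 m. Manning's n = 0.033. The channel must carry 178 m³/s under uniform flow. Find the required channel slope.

S = 0.000508

With bottom width b = 4.34 m and side slope z = 2.1: A = (b + zy)y = (4.34 + 2.1×6.47)×6.47 = 116 m²; P = b + 2y√(1+z²) = 4.34 + 2×6.47×2.326 = 34.44 m.
Hydraulic radius R = A/P = 116/34.44 = 3.368 m.
From Manning's equation, S = [nQ / (1 A R^(2/3))]² = [0.033 × 178 / (1 × 116 × 3.368^(2/3))]² = 0.000508.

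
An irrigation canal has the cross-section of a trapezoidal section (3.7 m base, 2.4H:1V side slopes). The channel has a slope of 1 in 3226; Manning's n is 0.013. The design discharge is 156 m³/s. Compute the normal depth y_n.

y_n = 4.47 m

Manning's equation rearranged: A R^(2/3) = nQ / (1·√S) = 0.013 × 156 / (√0.00031) = 115.2.
At y = 3.45 m: A R^(2/3) = 63.62 — short.
At y = 4.47 m: A R^(2/3) = 115.4 — ≈ 115.2.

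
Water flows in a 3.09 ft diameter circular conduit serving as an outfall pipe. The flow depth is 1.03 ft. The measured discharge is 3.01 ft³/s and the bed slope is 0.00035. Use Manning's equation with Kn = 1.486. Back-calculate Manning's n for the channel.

For a circular section of diameter D = 3.09 ft at depth y = 1.03 ft, the central angle is θ = 2 arccos(1 − 2y/D) = 2.462 rad. Then A = (D²/8)(θ − sin θ) = 2.188 ft² and P = Dθ/2 = 3.804 ft.
Hydraulic radius R = A/P = 2.188/3.804 = 0.5753 ft.
Rearranging Manning's equation: n = (1.486/Q) A R^(2/3) S^(1/2) = (1.486/3.01) × 2.188 × 0.5753^(2/3) × √0.00035 = 0.014.

n = 0.014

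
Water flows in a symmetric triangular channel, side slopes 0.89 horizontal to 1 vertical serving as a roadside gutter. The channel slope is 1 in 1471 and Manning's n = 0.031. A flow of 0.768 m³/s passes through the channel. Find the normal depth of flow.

y_n = 1.33 m

Manning's equation rearranged: A R^(2/3) = nQ / (1·√S) = 0.031 × 0.768 / (√0.0006798) = 0.9131.
Trying y = 1.59 m: A R^(2/3) = 1.471 — too large.
Trying y = 1.33 m: A R^(2/3) = 0.9137 — close enough.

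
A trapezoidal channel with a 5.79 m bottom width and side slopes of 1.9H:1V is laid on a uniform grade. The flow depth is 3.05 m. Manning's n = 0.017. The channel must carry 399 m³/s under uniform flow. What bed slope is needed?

S = 0.016

With bottom width b = 5.79 m and side slope z = 1.9: A = (b + zy)y = (5.79 + 1.9×3.05)×3.05 = 35.33 m²; P = b + 2y√(1+z²) = 5.79 + 2×3.05×2.147 = 18.89 m.
Hydraulic radius R = A/P = 35.33/18.89 = 1.871 m.
From Manning's equation, S = [nQ / (1 A R^(2/3))]² = [0.017 × 399 / (1 × 35.33 × 1.871^(2/3))]² = 0.016.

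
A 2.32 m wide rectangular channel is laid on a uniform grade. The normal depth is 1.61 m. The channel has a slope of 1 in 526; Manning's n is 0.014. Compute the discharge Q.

Flow area A = b·y = 2.32 × 1.61 = 3.735 m². Wetted perimeter P = b + 2y = 2.32 + 2×1.61 = 5.54 m.
Hydraulic radius R = A/P = 3.735/5.54 = 0.6742 m.
Manning's equation: Q = (1/n) A R^(2/3) S^(1/2) = (1/0.014) × 3.735 × 0.6742^(2/3) × 0.001901^(1/2) = 8.94 m³/s.

Q = 8.94 m³/s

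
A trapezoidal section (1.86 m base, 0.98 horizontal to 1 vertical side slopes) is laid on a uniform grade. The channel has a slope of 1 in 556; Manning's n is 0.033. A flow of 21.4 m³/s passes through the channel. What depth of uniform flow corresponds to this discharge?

y_n = 2.89 m

Manning's equation rearranged: A R^(2/3) = nQ / (1·√S) = 0.033 × 21.4 / (√0.001799) = 16.65.
Try y = 3.18 m: A R^(2/3) = 20.46 — too large.
Try y = 2.03 m: A R^(2/3) = 7.999 — too small.
Try y = 2.89 m: A R^(2/3) = 16.67 — ≈ 16.65.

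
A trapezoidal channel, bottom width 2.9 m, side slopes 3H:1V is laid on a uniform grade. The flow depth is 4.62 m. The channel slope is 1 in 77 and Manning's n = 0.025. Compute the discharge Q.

Q = 635 m³/s

With bottom width b = 2.9 m and side slope z = 3: A = (b + zy)y = (2.9 + 3×4.62)×4.62 = 77.43 m²; P = b + 2y√(1+z²) = 2.9 + 2×4.62×3.162 = 32.12 m.
Hydraulic radius R = A/P = 77.43/32.12 = 2.411 m.
Manning's equation: Q = (1/n) A R^(2/3) S^(1/2) = (1/0.025) × 77.43 × 2.411^(2/3) × 0.01299^(1/2) = 635 m³/s.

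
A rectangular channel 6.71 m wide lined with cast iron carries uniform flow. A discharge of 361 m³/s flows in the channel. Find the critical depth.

y_c = 6.66 m

For a rectangular channel, critical depth y_c = (q²/g)^(1/3) where q = Q/b = 361/6.71 = 53.8 m²/s.
So y_c = (53.8²/9.81)^(1/3) = 6.66 m.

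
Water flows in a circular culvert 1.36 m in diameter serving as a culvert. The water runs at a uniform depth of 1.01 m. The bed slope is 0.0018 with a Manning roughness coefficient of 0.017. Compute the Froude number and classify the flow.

For a circular section of diameter D = 1.36 m at depth y = 1.01 m, the central angle is θ = 2 arccos(1 − 2y/D) = 4.155 rad. Then A = (D²/8)(θ − sin θ) = 1.157 m² and P = Dθ/2 = 2.825 m.
Hydraulic radius R = A/P = 1.157/2.825 = 0.4094 m.
V = (1/n) R^(2/3) √S = (1/0.017) × 0.4094^(2/3) × √0.0018 = 1.376 m/s. Hydraulic depth D_h = A/T = 1.157/1.189 = 0.9729 m.
Froude number Fr = V/√(g·D_h) = 1.376/√(9.81×0.9729) = 0.445, which is less than 1, so the flow is subcritical.

subcritical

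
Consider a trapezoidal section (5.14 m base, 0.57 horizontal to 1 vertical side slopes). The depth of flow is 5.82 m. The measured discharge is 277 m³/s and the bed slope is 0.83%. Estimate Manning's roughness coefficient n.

With bottom width b = 5.14 m and side slope z = 0.57: A = (b + zy)y = (5.14 + 0.57×5.82)×5.82 = 49.22 m²; P = b + 2y√(1+z²) = 5.14 + 2×5.82×1.151 = 18.54 m.
Hydraulic radius R = A/P = 49.22/18.54 = 2.655 m.
Rearranging Manning's equation: n = (1/Q) A R^(2/3) S^(1/2) = (1/277) × 49.22 × 2.655^(2/3) × √0.0083 = 0.031.

n = 0.031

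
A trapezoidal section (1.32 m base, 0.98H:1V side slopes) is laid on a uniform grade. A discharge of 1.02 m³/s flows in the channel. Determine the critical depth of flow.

y_c = 0.358 m

At critical depth, Q² T / (g A³) = 1, i.e. A³/T = Q²/g = 1.02²/9.81 = 0.1061.
Try y = 0.445 m: A³/T = 0.2177 — too large.
Try y = 0.296 m: A³/T = 0.05697 — too small.
Try y = 0.358 m: A³/T = 0.1059 — matches.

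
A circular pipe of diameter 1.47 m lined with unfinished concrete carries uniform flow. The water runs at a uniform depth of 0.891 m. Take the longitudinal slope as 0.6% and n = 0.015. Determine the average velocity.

For a circular section of diameter D = 1.47 m at depth y = 0.891 m, the central angle is θ = 2 arccos(1 − 2y/D) = 3.569 rad. Then A = (D²/8)(θ − sin θ) = 1.076 m² and P = Dθ/2 = 2.623 m.
Hydraulic radius R = A/P = 1.076/2.623 = 0.4102 m.
From Manning's equation, V = (1/n) R^(2/3) S^(1/2) = (1/0.015) × 0.4102^(2/3) × 0.006^(1/2) = 2.85 m/s.

V = 2.85 m/s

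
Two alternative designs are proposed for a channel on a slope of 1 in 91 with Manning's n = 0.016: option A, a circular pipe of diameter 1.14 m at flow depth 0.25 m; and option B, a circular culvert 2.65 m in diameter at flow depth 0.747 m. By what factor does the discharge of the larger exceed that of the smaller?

15.6

Channel A: For a circular section of diameter D = 1.14 m at depth y = 0.25 m, the central angle is θ = 2 arccos(1 − 2y/D) = 1.949 rad. Then A = (D²/8)(θ − sin θ) = 0.1657 m² and P = Dθ/2 = 1.111 m. Hydraulic radius R = A/P = 0.1657/1.111 = 0.1492 m. Q_A = (1/0.016)·0.1657·0.1492^(2/3)·√0.01099 = 0.3054 m³/s.
Channel B: For a circular section of diameter D = 2.65 m at depth y = 0.747 m, the central angle is θ = 2 arccos(1 − 2y/D) = 2.239 rad. Then A = (D²/8)(θ − sin θ) = 1.276 m² and P = Dθ/2 = 2.966 m. Hydraulic radius R = A/P = 1.276/2.966 = 0.4302 m. Q_B = (1/0.016)·1.276·0.4302^(2/3)·√0.01099 = 4.764 m³/s.
The larger discharge is 4.764 m³/s and the smaller is 0.3054 m³/s; the ratio is 15.6.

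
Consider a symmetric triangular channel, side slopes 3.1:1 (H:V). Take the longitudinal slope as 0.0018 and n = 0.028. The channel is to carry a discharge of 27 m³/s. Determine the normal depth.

y_n = 2.32 m

Manning's equation rearranged: A R^(2/3) = nQ / (1·√S) = 0.028 × 27 / (√0.0018) = 17.82.
Try y = 2.66 m: A R^(2/3) = 25.67 — high.
Try y = 1.69 m: A R^(2/3) = 7.657 — low.
Try y = 2.32 m: A R^(2/3) = 17.82 — close enough.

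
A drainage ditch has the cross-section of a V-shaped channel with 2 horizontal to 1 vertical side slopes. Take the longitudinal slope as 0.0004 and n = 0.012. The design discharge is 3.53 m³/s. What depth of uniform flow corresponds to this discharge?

y_n = 1.25 m

Manning's equation rearranged: A R^(2/3) = nQ / (1·√S) = 0.012 × 3.53 / (√0.0004) = 2.118.
Trying y = 0.956 m: A R^(2/3) = 1.037 — too small.
Trying y = 1.49 m: A R^(2/3) = 3.387 — too large.
Trying y = 1.25 m: A R^(2/3) = 2.121 — matches.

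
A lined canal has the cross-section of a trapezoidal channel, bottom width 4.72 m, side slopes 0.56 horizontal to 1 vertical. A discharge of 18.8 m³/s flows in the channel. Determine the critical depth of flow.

y_c = 1.12 m

At critical depth, Q² T / (g A³) = 1, i.e. A³/T = Q²/g = 18.8²/9.81 = 36.03.
Trying y = 1.38 m: A³/T = 69.51 — over.
Trying y = 0.944 m: A³/T = 21.05 — short.
Trying y = 1.12 m: A³/T = 35.95 — matches.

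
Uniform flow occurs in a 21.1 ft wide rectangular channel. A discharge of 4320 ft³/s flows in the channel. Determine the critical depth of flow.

y_c = 10.9 ft

For a rectangular channel, critical depth y_c = (q²/g)^(1/3) where q = Q/b = 4320/21.1 = 204.7 ft²/s.
So y_c = (204.7²/32.2)^(1/3) = 10.9 ft.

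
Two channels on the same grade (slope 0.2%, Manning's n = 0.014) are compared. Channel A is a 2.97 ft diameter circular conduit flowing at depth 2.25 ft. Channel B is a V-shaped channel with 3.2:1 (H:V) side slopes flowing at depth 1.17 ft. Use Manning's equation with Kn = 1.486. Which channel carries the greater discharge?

Channel A: For a circular section of diameter D = 2.97 ft at depth y = 2.25 ft, the central angle is θ = 2 arccos(1 − 2y/D) = 4.224 rad. Then A = (D²/8)(θ − sin θ) = 5.631 ft² and P = Dθ/2 = 6.273 ft. Hydraulic radius R = A/P = 5.631/6.273 = 0.8977 ft. Q_A = (1.486/0.014)·5.631·0.8977^(2/3)·√0.002 = 24.87 ft³/s.
Channel B: For a triangular section with side slope z = 3.2: A = zy² = 3.2×1.17² = 4.38 ft²; P = 2y√(1+z²) = 2×1.17×3.353 = 7.845 ft. Hydraulic radius R = A/P = 4.38/7.845 = 0.5584 ft. Q_B = (1.486/0.014)·4.38·0.5584^(2/3)·√0.002 = 14.1 ft³/s.
Q_A = 24.87 ft³/s vs Q_B = 14.1 ft³/s, so channel A carries more.

channel A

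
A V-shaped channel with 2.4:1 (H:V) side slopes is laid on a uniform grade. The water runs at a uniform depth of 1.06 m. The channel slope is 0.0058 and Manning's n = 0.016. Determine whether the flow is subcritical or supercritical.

For a triangular section with side slope z = 2.4: A = zy² = 2.4×1.06² = 2.697 m²; P = 2y√(1+z²) = 2×1.06×2.6 = 5.512 m.
Hydraulic radius R = A/P = 2.697/5.512 = 0.4892 m.
V = (1/n) R^(2/3) √S = (1/0.016) × 0.4892^(2/3) × √0.0058 = 2.955 m/s. Hydraulic depth D_h = A/T = 2.697/5.088 = 0.53 m.
Froude number Fr = V/√(g·D_h) = 2.955/√(9.81×0.53) = 1.3, which is greater than 1, so the flow is supercritical.

supercritical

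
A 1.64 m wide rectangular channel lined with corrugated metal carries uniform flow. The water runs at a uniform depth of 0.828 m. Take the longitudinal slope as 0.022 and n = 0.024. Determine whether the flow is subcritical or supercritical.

supercritical

Flow area A = b·y = 1.64 × 0.828 = 1.358 m². Wetted perimeter P = b + 2y = 1.64 + 2×0.828 = 3.296 m.
Hydraulic radius R = A/P = 1.358/3.296 = 0.412 m.
V = (1/n) R^(2/3) √S = (1/0.024) × 0.412^(2/3) × √0.022 = 3.422 m/s. Hydraulic depth D_h = A/T = 1.358/1.64 = 0.828 m.
Froude number Fr = V/√(g·D_h) = 3.422/√(9.81×0.828) = 1.2, which is greater than 1, so the flow is supercritical.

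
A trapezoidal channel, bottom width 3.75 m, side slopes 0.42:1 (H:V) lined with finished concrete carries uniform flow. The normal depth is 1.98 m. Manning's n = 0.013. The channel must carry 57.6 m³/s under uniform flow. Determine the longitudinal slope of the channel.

With bottom width b = 3.75 m and side slope z = 0.42: A = (b + zy)y = (3.75 + 0.42×1.98)×1.98 = 9.072 m²; P = b + 2y√(1+z²) = 3.75 + 2×1.98×1.085 = 8.045 m.
Hydraulic radius R = A/P = 9.072/8.045 = 1.128 m.
From Manning's equation, S = [nQ / (1 A R^(2/3))]² = [0.013 × 57.6 / (1 × 9.072 × 1.128^(2/3))]² = 0.00581.

S = 0.00581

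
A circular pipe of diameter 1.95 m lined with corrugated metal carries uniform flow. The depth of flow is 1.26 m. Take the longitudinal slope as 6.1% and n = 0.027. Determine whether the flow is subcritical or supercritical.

supercritical

For a circular section of diameter D = 1.95 m at depth y = 1.26 m, the central angle is θ = 2 arccos(1 − 2y/D) = 3.735 rad. Then A = (D²/8)(θ − sin θ) = 2.041 m² and P = Dθ/2 = 3.641 m.
Hydraulic radius R = A/P = 2.041/3.641 = 0.5605 m.
V = (1/n) R^(2/3) √S = (1/0.027) × 0.5605^(2/3) × √0.061 = 6.218 m/s. Hydraulic depth D_h = A/T = 2.041/1.865 = 1.094 m.
Froude number Fr = V/√(g·D_h) = 6.218/√(9.81×1.094) = 1.9, which is greater than 1, so the flow is supercritical.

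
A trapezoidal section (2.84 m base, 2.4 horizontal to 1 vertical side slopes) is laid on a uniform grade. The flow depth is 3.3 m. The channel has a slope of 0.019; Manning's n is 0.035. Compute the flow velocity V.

V = 5.77 m/s

With bottom width b = 2.84 m and side slope z = 2.4: A = (b + zy)y = (2.84 + 2.4×3.3)×3.3 = 35.51 m²; P = b + 2y√(1+z²) = 2.84 + 2×3.3×2.6 = 20 m.
Hydraulic radius R = A/P = 35.51/20 = 1.775 m.
From Manning's equation, V = (1/n) R^(2/3) S^(1/2) = (1/0.035) × 1.775^(2/3) × 0.019^(1/2) = 5.77 m/s.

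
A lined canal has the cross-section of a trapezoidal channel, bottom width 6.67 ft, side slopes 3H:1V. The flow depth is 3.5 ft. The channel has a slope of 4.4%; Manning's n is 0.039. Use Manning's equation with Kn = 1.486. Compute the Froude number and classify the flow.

supercritical

With bottom width b = 6.67 ft and side slope z = 3: A = (b + zy)y = (6.67 + 3×3.5)×3.5 = 60.1 ft²; P = b + 2y√(1+z²) = 6.67 + 2×3.5×3.162 = 28.81 ft.
Hydraulic radius R = A/P = 60.1/28.81 = 2.086 ft.
V = (1.486/n) R^(2/3) √S = (1.486/0.039) × 2.086^(2/3) × √0.044 = 13.05 ft/s. Hydraulic depth D_h = A/T = 60.1/27.67 = 2.172 ft.
Froude number Fr = V/√(g·D_h) = 13.05/√(32.2×2.172) = 1.56, which is greater than 1, so the flow is supercritical.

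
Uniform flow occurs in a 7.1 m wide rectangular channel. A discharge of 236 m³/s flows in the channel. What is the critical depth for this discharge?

For a rectangular channel, critical depth y_c = (q²/g)^(1/3) where q = Q/b = 236/7.1 = 33.24 m²/s.
So y_c = (33.24²/9.81)^(1/3) = 4.83 m.

y_c = 4.83 m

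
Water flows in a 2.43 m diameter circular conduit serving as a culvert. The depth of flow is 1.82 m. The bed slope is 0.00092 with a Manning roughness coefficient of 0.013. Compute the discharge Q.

For a circular section of diameter D = 2.43 m at depth y = 1.82 m, the central angle is θ = 2 arccos(1 − 2y/D) = 4.184 rad. Then A = (D²/8)(θ − sin θ) = 3.726 m² and P = Dθ/2 = 5.084 m.
Hydraulic radius R = A/P = 3.726/5.084 = 0.7329 m.
Manning's equation: Q = (1/n) A R^(2/3) S^(1/2) = (1/0.013) × 3.726 × 0.7329^(2/3) × 0.00092^(1/2) = 7.07 m³/s.

Q = 7.07 m³/s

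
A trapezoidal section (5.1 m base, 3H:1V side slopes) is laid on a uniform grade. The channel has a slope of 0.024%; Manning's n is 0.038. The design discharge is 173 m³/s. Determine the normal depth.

Manning's equation rearranged: A R^(2/3) = nQ / (1·√S) = 0.038 × 173 / (√0.00024) = 424.3.
At y = 5.39 m: A R^(2/3) = 234.5 — too small.
At y = 6.91 m: A R^(2/3) = 423.7 — ≈ 424.3.

y_n = 6.91 m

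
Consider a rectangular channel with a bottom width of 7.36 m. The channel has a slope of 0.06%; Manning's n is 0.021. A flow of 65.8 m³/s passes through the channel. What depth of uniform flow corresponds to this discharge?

Manning's equation rearranged: A R^(2/3) = nQ / (1·√S) = 0.021 × 65.8 / (√0.0006) = 56.41.
At y = 5.52 m: A R^(2/3) = 68.89 — high.
At y = 4.15 m: A R^(2/3) = 47.68 — low.
At y = 4.72 m: A R^(2/3) = 56.38 — matches.

y_n = 4.72 m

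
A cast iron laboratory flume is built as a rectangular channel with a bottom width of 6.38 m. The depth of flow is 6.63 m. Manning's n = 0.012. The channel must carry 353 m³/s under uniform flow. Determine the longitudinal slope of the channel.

Flow area A = b·y = 6.38 × 6.63 = 42.3 m². Wetted perimeter P = b + 2y = 6.38 + 2×6.63 = 19.64 m.
Hydraulic radius R = A/P = 42.3/19.64 = 2.154 m.
From Manning's equation, S = [nQ / (1 A R^(2/3))]² = [0.012 × 353 / (1 × 42.3 × 2.154^(2/3))]² = 0.00361.

S = 0.00361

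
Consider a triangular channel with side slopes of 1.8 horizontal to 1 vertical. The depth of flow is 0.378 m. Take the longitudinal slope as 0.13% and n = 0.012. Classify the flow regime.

subcritical

For a triangular section with side slope z = 1.8: A = zy² = 1.8×0.378² = 0.2572 m²; P = 2y√(1+z²) = 2×0.378×2.059 = 1.557 m.
Hydraulic radius R = A/P = 0.2572/1.557 = 0.1652 m.
V = (1/n) R^(2/3) √S = (1/0.012) × 0.1652^(2/3) × √0.0013 = 0.9047 m/s. Hydraulic depth D_h = A/T = 0.2572/1.361 = 0.189 m.
Froude number Fr = V/√(g·D_h) = 0.9047/√(9.81×0.189) = 0.664, which is less than 1, so the flow is subcritical.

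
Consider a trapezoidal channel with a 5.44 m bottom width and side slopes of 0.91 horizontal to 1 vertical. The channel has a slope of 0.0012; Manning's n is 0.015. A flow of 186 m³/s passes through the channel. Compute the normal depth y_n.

Manning's equation rearranged: A R^(2/3) = nQ / (1·√S) = 0.015 × 186 / (√0.0012) = 80.54.
At y = 5.66 m: A R^(2/3) = 121.6 — over.
At y = 3.42 m: A R^(2/3) = 46.29 — short.
At y = 4.58 m: A R^(2/3) = 80.38 — matches.

y_n = 4.58 m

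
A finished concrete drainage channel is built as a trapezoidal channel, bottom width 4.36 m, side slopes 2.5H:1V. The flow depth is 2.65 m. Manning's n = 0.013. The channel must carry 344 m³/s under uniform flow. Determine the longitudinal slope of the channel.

With bottom width b = 4.36 m and side slope z = 2.5: A = (b + zy)y = (4.36 + 2.5×2.65)×2.65 = 29.11 m²; P = b + 2y√(1+z²) = 4.36 + 2×2.65×2.693 = 18.63 m.
Hydraulic radius R = A/P = 29.11/18.63 = 1.562 m.
From Manning's equation, S = [nQ / (1 A R^(2/3))]² = [0.013 × 344 / (1 × 29.11 × 1.562^(2/3))]² = 0.013.

S = 0.013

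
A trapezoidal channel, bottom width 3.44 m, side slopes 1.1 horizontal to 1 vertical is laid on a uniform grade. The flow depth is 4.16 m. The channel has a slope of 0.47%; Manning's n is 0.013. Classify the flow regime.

With bottom width b = 3.44 m and side slope z = 1.1: A = (b + zy)y = (3.44 + 1.1×4.16)×4.16 = 33.35 m²; P = b + 2y√(1+z²) = 3.44 + 2×4.16×1.487 = 15.81 m.
Hydraulic radius R = A/P = 33.35/15.81 = 2.109 m.
V = (1/n) R^(2/3) √S = (1/0.013) × 2.109^(2/3) × √0.0047 = 8.674 m/s. Hydraulic depth D_h = A/T = 33.35/12.59 = 2.648 m.
Froude number Fr = V/√(g·D_h) = 8.674/√(9.81×2.648) = 1.7, which is greater than 1, so the flow is supercritical.

supercritical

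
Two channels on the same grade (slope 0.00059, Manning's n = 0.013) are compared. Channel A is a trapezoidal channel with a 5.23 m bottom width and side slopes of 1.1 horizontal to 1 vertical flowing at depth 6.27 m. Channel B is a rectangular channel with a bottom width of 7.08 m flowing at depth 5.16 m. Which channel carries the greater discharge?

Channel A: With bottom width b = 5.23 m and side slope z = 1.1: A = (b + zy)y = (5.23 + 1.1×6.27)×6.27 = 76.04 m²; P = b + 2y√(1+z²) = 5.23 + 2×6.27×1.487 = 23.87 m. Hydraulic radius R = A/P = 76.04/23.87 = 3.185 m. Q_A = (1/0.013)·76.04·3.185^(2/3)·√0.00059 = 307.6 m³/s.
Channel B: Flow area A = b·y = 7.08 × 5.16 = 36.53 m². Wetted perimeter P = b + 2y = 7.08 + 2×5.16 = 17.4 m. Hydraulic radius R = A/P = 36.53/17.4 = 2.1 m. Q_B = (1/0.013)·36.53·2.1^(2/3)·√0.00059 = 111.9 m³/s.
Q_A = 307.6 m³/s vs Q_B = 111.9 m³/s, so channel A carries more.

channel A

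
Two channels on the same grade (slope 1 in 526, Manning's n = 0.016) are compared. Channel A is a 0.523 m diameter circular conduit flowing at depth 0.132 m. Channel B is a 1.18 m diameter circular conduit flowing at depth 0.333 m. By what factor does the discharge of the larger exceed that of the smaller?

Channel A: For a circular section of diameter D = 0.523 m at depth y = 0.132 m, the central angle is θ = 2 arccos(1 − 2y/D) = 2.105 rad. Then A = (D²/8)(θ − sin θ) = 0.04257 m² and P = Dθ/2 = 0.5506 m. Hydraulic radius R = A/P = 0.04257/0.5506 = 0.07731 m. Q_A = (1/0.016)·0.04257·0.07731^(2/3)·√0.001901 = 0.02105 m³/s.
Channel B: For a circular section of diameter D = 1.18 m at depth y = 0.333 m, the central angle is θ = 2 arccos(1 − 2y/D) = 2.24 rad. Then A = (D²/8)(θ − sin θ) = 0.2534 m² and P = Dθ/2 = 1.322 m. Hydraulic radius R = A/P = 0.2534/1.322 = 0.1917 m. Q_B = (1/0.016)·0.2534·0.1917^(2/3)·√0.001901 = 0.2296 m³/s.
The larger discharge is 0.2296 m³/s and the smaller is 0.02105 m³/s; the ratio is 10.9.

10.9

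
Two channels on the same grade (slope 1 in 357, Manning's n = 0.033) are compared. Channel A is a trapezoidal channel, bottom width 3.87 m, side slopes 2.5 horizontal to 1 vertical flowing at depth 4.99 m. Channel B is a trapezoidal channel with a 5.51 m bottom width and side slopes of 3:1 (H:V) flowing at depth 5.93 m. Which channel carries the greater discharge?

Channel A: With bottom width b = 3.87 m and side slope z = 2.5: A = (b + zy)y = (3.87 + 2.5×4.99)×4.99 = 81.56 m²; P = b + 2y√(1+z²) = 3.87 + 2×4.99×2.693 = 30.74 m. Hydraulic radius R = A/P = 81.56/30.74 = 2.653 m. Q_A = (1/0.033)·81.56·2.653^(2/3)·√0.002801 = 250.7 m³/s.
Channel B: With bottom width b = 5.51 m and side slope z = 3: A = (b + zy)y = (5.51 + 3×5.93)×5.93 = 138.2 m²; P = b + 2y√(1+z²) = 5.51 + 2×5.93×3.162 = 43.01 m. Hydraulic radius R = A/P = 138.2/43.01 = 3.212 m. Q_B = (1/0.033)·138.2·3.212^(2/3)·√0.002801 = 482.4 m³/s.
Q_A = 250.7 m³/s vs Q_B = 482.4 m³/s, so channel B carries more.

channel B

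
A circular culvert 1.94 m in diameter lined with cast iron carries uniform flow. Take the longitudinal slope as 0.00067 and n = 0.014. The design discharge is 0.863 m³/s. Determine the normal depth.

y_n = 0.669 m

Manning's equation rearranged: A R^(2/3) = nQ / (1·√S) = 0.014 × 0.863 / (√0.00067) = 0.4668.
Trying y = 0.598 m: A R^(2/3) = 0.3766 — low.
Trying y = 0.774 m: A R^(2/3) = 0.612 — high.
Trying y = 0.669 m: A R^(2/3) = 0.4665 — close enough.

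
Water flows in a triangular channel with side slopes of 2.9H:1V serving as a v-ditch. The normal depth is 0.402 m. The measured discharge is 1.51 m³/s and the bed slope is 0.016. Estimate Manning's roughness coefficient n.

For a triangular section with side slope z = 2.9: A = zy² = 2.9×0.402² = 0.4687 m²; P = 2y√(1+z²) = 2×0.402×3.068 = 2.466 m.
Hydraulic radius R = A/P = 0.4687/2.466 = 0.19 m.
Rearranging Manning's equation: n = (1/Q) A R^(2/3) S^(1/2) = (1/1.51) × 0.4687 × 0.19^(2/3) × √0.016 = 0.013.

n = 0.013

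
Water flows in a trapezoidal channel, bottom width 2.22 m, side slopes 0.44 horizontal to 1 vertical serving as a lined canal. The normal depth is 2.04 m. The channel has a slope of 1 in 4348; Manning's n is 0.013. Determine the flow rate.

Q = 7.18 m³/s

With bottom width b = 2.22 m and side slope z = 0.44: A = (b + zy)y = (2.22 + 0.44×2.04)×2.04 = 6.36 m²; P = b + 2y√(1+z²) = 2.22 + 2×2.04×1.093 = 6.677 m.
Hydraulic radius R = A/P = 6.36/6.677 = 0.9524 m.
Manning's equation: Q = (1/n) A R^(2/3) S^(1/2) = (1/0.013) × 6.36 × 0.9524^(2/3) × 0.00023^(1/2) = 7.18 m³/s.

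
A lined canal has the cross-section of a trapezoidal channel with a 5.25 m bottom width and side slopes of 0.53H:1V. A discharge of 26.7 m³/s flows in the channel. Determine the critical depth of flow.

y_c = 1.32 m

At critical depth, Q² T / (g A³) = 1, i.e. A³/T = Q²/g = 26.7²/9.81 = 72.67.
At y = 1.43 m: A³/T = 93.73 — over.
At y = 1.15 m: A³/T = 47.3 — short.
At y = 1.32 m: A³/T = 72.85 — close enough.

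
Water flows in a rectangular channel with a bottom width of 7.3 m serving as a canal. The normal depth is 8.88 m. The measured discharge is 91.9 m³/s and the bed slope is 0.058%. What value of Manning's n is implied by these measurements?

n = 0.032

Flow area A = b·y = 7.3 × 8.88 = 64.82 m². Wetted perimeter P = b + 2y = 7.3 + 2×8.88 = 25.06 m.
Hydraulic radius R = A/P = 64.82/25.06 = 2.587 m.
Rearranging Manning's equation: n = (1/Q) A R^(2/3) S^(1/2) = (1/91.9) × 64.82 × 2.587^(2/3) × √0.00058 = 0.032.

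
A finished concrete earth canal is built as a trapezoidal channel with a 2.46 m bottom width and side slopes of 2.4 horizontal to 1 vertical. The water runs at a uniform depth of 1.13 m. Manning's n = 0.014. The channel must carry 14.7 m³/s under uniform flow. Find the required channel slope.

With bottom width b = 2.46 m and side slope z = 2.4: A = (b + zy)y = (2.46 + 2.4×1.13)×1.13 = 5.844 m²; P = b + 2y√(1+z²) = 2.46 + 2×1.13×2.6 = 8.336 m.
Hydraulic radius R = A/P = 5.844/8.336 = 0.7011 m.
From Manning's equation, S = [nQ / (1 A R^(2/3))]² = [0.014 × 14.7 / (1 × 5.844 × 0.7011^(2/3))]² = 0.00199.

S = 0.00199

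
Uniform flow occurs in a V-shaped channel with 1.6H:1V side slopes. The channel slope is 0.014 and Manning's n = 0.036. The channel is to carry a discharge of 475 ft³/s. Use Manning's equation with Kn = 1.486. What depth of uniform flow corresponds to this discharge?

Manning's equation rearranged: A R^(2/3) = nQ / (1.486·√S) = 0.036 × 475 / (1.486 × √0.014) = 97.26.
Trying y = 6.66 ft: A R^(2/3) = 141.8 — too large.
Trying y = 5.78 ft: A R^(2/3) = 97.16 — matches.

y_n = 5.78 ft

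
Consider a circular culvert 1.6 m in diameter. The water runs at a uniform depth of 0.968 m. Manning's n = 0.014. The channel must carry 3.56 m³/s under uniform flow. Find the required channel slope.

For a circular section of diameter D = 1.6 m at depth y = 0.968 m, the central angle is θ = 2 arccos(1 − 2y/D) = 3.565 rad. Then A = (D²/8)(θ − sin θ) = 1.272 m² and P = Dθ/2 = 2.852 m.
Hydraulic radius R = A/P = 1.272/2.852 = 0.4461 m.
From Manning's equation, S = [nQ / (1 A R^(2/3))]² = [0.014 × 3.56 / (1 × 1.272 × 0.4461^(2/3))]² = 0.0045.

S = 0.0045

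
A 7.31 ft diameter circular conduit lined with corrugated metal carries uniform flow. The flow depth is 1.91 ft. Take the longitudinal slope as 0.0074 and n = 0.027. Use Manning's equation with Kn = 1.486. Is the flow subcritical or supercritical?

subcritical

For a circular section of diameter D = 7.31 ft at depth y = 1.91 ft, the central angle is θ = 2 arccos(1 − 2y/D) = 2.146 rad. Then A = (D²/8)(θ − sin θ) = 8.731 ft² and P = Dθ/2 = 7.844 ft.
Hydraulic radius R = A/P = 8.731/7.844 = 1.113 ft.
V = (1.486/n) R^(2/3) √S = (1.486/0.027) × 1.113^(2/3) × √0.0074 = 5.085 ft/s. Hydraulic depth D_h = A/T = 8.731/6.423 = 1.359 ft.
Froude number Fr = V/√(g·D_h) = 5.085/√(32.2×1.359) = 0.769, which is less than 1, so the flow is subcritical.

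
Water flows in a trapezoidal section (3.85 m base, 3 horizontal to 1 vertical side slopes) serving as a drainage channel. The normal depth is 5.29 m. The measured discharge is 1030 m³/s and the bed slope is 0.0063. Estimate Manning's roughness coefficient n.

n = 0.016

With bottom width b = 3.85 m and side slope z = 3: A = (b + zy)y = (3.85 + 3×5.29)×5.29 = 104.3 m²; P = b + 2y√(1+z²) = 3.85 + 2×5.29×3.162 = 37.31 m.
Hydraulic radius R = A/P = 104.3/37.31 = 2.796 m.
Rearranging Manning's equation: n = (1/Q) A R^(2/3) S^(1/2) = (1/1030) × 104.3 × 2.796^(2/3) × √0.0063 = 0.016.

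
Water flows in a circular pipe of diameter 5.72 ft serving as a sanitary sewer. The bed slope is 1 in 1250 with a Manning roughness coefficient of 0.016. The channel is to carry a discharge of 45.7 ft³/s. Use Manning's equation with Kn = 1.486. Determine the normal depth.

Manning's equation rearranged: A R^(2/3) = nQ / (1.486·√S) = 0.016 × 45.7 / (1.486 × √0.0008) = 17.4.
Try y = 3.5 ft: A R^(2/3) = 22.58 — high.
Try y = 2.2 ft: A R^(2/3) = 10.23 — low.
Try y = 2.97 ft: A R^(2/3) = 17.38 — matches.

y_n = 2.97 ft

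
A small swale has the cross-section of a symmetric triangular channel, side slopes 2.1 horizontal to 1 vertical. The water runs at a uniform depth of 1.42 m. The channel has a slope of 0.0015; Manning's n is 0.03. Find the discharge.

Q = 4.06 m³/s

For a triangular section with side slope z = 2.1: A = zy² = 2.1×1.42² = 4.234 m²; P = 2y√(1+z²) = 2×1.42×2.326 = 6.606 m.
Hydraulic radius R = A/P = 4.234/6.606 = 0.641 m.
Manning's equation: Q = (1/n) A R^(2/3) S^(1/2) = (1/0.03) × 4.234 × 0.641^(2/3) × 0.0015^(1/2) = 4.06 m³/s.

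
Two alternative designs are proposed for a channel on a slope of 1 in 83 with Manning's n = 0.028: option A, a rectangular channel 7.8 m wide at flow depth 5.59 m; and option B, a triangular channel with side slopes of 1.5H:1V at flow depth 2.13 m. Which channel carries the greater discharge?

channel A

Channel A: Flow area A = b·y = 7.8 × 5.59 = 43.6 m². Wetted perimeter P = b + 2y = 7.8 + 2×5.59 = 18.98 m. Hydraulic radius R = A/P = 43.6/18.98 = 2.297 m. Q_A = (1/0.028)·43.6·2.297^(2/3)·√0.01205 = 297.6 m³/s.
Channel B: For a triangular section with side slope z = 1.5: A = zy² = 1.5×2.13² = 6.805 m²; P = 2y√(1+z²) = 2×2.13×1.803 = 7.68 m. Hydraulic radius R = A/P = 6.805/7.68 = 0.8861 m. Q_B = (1/0.028)·6.805·0.8861^(2/3)·√0.01205 = 24.61 m³/s.
Q_A = 297.6 m³/s vs Q_B = 24.61 m³/s, so channel A carries more.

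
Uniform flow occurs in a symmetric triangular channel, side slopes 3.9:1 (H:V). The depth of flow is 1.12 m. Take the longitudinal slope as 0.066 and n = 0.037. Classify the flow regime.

supercritical

For a triangular section with side slope z = 3.9: A = zy² = 3.9×1.12² = 4.892 m²; P = 2y√(1+z²) = 2×1.12×4.026 = 9.019 m.
Hydraulic radius R = A/P = 4.892/9.019 = 0.5425 m.
V = (1/n) R^(2/3) √S = (1/0.037) × 0.5425^(2/3) × √0.066 = 4.618 m/s. Hydraulic depth D_h = A/T = 4.892/8.736 = 0.56 m.
Froude number Fr = V/√(g·D_h) = 4.618/√(9.81×0.56) = 1.97, which is greater than 1, so the flow is supercritical.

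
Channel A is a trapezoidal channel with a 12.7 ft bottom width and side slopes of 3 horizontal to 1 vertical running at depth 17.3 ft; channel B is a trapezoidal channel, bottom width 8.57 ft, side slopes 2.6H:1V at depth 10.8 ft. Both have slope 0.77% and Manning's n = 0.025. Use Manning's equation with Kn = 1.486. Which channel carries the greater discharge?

Channel A: With bottom width b = 12.7 ft and side slope z = 3: A = (b + zy)y = (12.7 + 3×17.3)×17.3 = 1118 ft²; P = b + 2y√(1+z²) = 12.7 + 2×17.3×3.162 = 122.1 ft. Hydraulic radius R = A/P = 1118/122.1 = 9.152 ft. Q_A = (1.486/0.025)·1118·9.152^(2/3)·√0.0077 = 25500 ft³/s.
Channel B: With bottom width b = 8.57 ft and side slope z = 2.6: A = (b + zy)y = (8.57 + 2.6×10.8)×10.8 = 395.8 ft²; P = b + 2y√(1+z²) = 8.57 + 2×10.8×2.786 = 68.74 ft. Hydraulic radius R = A/P = 395.8/68.74 = 5.758 ft. Q_B = (1.486/0.025)·395.8·5.758^(2/3)·√0.0077 = 6633 ft³/s.
Q_A = 25500 ft³/s vs Q_B = 6633 ft³/s, so channel A carries more.

channel A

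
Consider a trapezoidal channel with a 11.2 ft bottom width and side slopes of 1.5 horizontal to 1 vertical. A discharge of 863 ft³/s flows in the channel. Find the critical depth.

At critical depth, Q² T / (g A³) = 1, i.e. A³/T = Q²/g = 863²/32.2 = 23130.
Trying y = 4.05 ft: A³/T = 14670 — short.
Trying y = 5.53 ft: A³/T = 45090 — over.
Trying y = 4.6 ft: A³/T = 23090 — matches.

y_c = 4.6 ft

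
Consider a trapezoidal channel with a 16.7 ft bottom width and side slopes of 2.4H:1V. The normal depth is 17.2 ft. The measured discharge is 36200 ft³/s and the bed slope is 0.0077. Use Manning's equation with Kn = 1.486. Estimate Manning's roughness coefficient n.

n = 0.016

With bottom width b = 16.7 ft and side slope z = 2.4: A = (b + zy)y = (16.7 + 2.4×17.2)×17.2 = 997.3 ft²; P = b + 2y√(1+z²) = 16.7 + 2×17.2×2.6 = 106.1 ft.
Hydraulic radius R = A/P = 997.3/106.1 = 9.396 ft.
Rearranging Manning's equation: n = (1.486/Q) A R^(2/3) S^(1/2) = (1.486/36200) × 997.3 × 9.396^(2/3) × √0.0077 = 0.016.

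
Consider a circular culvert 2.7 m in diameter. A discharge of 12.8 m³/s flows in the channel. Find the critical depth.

y_c = 1.6 m

At critical depth, Q² T / (g A³) = 1, i.e. A³/T = Q²/g = 12.8²/9.81 = 16.7.
Try y = 1.88 m: A³/T = 31.05 — high.
Try y = 1.3 m: A³/T = 7.523 — low.
Try y = 1.6 m: A³/T = 16.63 — matches.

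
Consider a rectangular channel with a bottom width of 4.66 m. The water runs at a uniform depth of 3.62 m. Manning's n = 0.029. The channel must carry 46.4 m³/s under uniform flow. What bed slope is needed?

Flow area A = b·y = 4.66 × 3.62 = 16.87 m². Wetted perimeter P = b + 2y = 4.66 + 2×3.62 = 11.9 m.
Hydraulic radius R = A/P = 16.87/11.9 = 1.418 m.
From Manning's equation, S = [nQ / (1 A R^(2/3))]² = [0.029 × 46.4 / (1 × 16.87 × 1.418^(2/3))]² = 0.004.

S = 0.004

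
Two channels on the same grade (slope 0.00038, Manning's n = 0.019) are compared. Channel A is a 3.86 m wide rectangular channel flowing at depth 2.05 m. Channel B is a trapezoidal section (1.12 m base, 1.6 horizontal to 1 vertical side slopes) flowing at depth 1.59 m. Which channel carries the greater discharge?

channel A

Channel A: Flow area A = b·y = 3.86 × 2.05 = 7.913 m². Wetted perimeter P = b + 2y = 3.86 + 2×2.05 = 7.96 m. Hydraulic radius R = A/P = 7.913/7.96 = 0.9941 m. Q_A = (1/0.019)·7.913·0.9941^(2/3)·√0.00038 = 8.087 m³/s.
Channel B: With bottom width b = 1.12 m and side slope z = 1.6: A = (b + zy)y = (1.12 + 1.6×1.59)×1.59 = 5.826 m²; P = b + 2y√(1+z²) = 1.12 + 2×1.59×1.887 = 7.12 m. Hydraulic radius R = A/P = 5.826/7.12 = 0.8182 m. Q_B = (1/0.019)·5.826·0.8182^(2/3)·√0.00038 = 5.229 m³/s.
Q_A = 8.087 m³/s vs Q_B = 5.229 m³/s, so channel A carries more.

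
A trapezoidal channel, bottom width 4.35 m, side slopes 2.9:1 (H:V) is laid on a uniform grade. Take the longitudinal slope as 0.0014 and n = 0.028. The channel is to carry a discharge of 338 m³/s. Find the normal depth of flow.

y_n = 5.74 m

Manning's equation rearranged: A R^(2/3) = nQ / (1·√S) = 0.028 × 338 / (√0.0014) = 252.9.
At y = 6.65 m: A R^(2/3) = 361 — over.
At y = 5.02 m: A R^(2/3) = 184.1 — short.
At y = 5.74 m: A R^(2/3) = 253.2 — matches.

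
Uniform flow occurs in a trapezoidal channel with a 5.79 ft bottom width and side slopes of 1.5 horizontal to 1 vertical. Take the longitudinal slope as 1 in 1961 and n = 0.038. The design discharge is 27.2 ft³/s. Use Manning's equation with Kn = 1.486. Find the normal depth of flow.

y_n = 2.42 ft

Manning's equation rearranged: A R^(2/3) = nQ / (1.486·√S) = 0.038 × 27.2 / (1.486 × √0.0005099) = 30.8.
Try y = 3 ft: A R^(2/3) = 46.67 — too large.
Try y = 1.66 ft: A R^(2/3) = 15.24 — too small.
Try y = 2.42 ft: A R^(2/3) = 30.8 — close enough.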